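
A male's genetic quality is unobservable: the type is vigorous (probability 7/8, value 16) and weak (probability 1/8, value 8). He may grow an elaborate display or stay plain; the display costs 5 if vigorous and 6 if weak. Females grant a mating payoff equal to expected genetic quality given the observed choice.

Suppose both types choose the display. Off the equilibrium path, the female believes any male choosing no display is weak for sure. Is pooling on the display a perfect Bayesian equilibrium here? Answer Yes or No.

Yes

On path, the female holds the prior and pays 7/8·16 + 1/8·8 = 15. Off path (no display), believing weak, it pays 8.
vigorous: the display nets 15 − 5 = 10; no display nets 8. vigorous stays.
weak: the display nets 15 − 6 = 9; no display nets 8. weak stays.
No type deviates, so pooling is sustained.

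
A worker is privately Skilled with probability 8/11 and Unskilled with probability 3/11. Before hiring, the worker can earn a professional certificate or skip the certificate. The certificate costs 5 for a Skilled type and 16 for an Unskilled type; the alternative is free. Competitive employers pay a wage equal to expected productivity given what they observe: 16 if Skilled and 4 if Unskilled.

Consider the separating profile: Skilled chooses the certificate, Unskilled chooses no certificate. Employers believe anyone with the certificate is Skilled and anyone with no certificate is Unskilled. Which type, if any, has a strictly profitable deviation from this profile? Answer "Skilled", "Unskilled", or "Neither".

Neither

The certificate pays 16; no certificate pays 4.
Skilled: assigned the certificate, nets 16 − 5 = 11; deviating to no certificate nets 4.
Unskilled: assigned no certificate, nets 4; deviating to the certificate nets 16 − 16 = 0.
Both types strictly prefer their assigned action; no profitable deviation.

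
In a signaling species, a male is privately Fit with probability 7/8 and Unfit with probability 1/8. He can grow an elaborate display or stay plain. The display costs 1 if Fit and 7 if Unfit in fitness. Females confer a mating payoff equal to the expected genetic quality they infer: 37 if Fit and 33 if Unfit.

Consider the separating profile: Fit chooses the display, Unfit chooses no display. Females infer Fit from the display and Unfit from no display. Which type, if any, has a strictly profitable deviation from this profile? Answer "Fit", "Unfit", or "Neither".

The display pays 37; no display pays 33.
Fit: assigned the display, nets 37 − 1 = 36; deviating to no display nets 33.
Unfit: assigned no display, nets 33; deviating to the display nets 37 − 7 = 30.
Both types strictly prefer their assigned action; no profitable deviation.

Neither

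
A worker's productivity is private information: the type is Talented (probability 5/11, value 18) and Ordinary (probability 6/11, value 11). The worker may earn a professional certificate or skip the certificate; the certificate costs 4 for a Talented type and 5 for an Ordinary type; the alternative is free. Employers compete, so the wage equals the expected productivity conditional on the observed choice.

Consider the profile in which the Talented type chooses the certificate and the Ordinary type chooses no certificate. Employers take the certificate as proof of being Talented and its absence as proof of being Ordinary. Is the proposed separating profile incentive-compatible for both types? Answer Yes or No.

No

Under these beliefs, the certificate earns wage 18 and no certificate earns wage 11.
Talented: the certificate nets 18 − 4 = 14; no certificate nets 11. Talented prefers the certificate.
Ordinary: the certificate nets 18 − 5 = 13; no certificate nets 11. Ordinary would deviate to the certificate.
Ordinary has a profitable deviation, so the profile is not an equilibrium.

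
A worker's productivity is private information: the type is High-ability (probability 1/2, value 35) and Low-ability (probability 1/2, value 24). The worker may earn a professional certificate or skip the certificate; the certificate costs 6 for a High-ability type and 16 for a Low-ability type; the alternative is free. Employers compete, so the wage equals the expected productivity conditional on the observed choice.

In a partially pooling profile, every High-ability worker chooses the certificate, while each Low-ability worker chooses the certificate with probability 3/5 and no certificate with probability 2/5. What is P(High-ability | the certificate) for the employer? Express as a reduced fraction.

5/8

P(the certificate) = (1/2)·1 + (1/2)·(3/5) = 4/5.
By Bayes' rule, P(High-ability | the certificate) = (1/2) / (4/5) = 5/8.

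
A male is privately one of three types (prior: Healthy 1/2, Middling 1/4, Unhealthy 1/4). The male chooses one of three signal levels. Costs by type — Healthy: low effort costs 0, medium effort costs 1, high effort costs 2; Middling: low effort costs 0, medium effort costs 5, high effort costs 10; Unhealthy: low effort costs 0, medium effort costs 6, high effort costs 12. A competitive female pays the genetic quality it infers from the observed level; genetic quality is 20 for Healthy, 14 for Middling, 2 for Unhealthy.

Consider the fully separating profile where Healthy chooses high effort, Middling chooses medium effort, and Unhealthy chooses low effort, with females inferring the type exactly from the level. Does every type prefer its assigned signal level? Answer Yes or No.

Separating mating payoffs: high effort → 20, medium effort → 14, low effort → 2.
Healthy (assigned high effort): low effort: 2 − 0 = 2; medium effort: 14 − 1 = 13; high effort: 20 − 2 = 18. Healthy stays.
Middling (assigned medium effort): low effort: 2 − 0 = 2; medium effort: 14 − 5 = 9; high effort: 20 − 10 = 10. Middling prefers high effort.
Unhealthy (assigned low effort): low effort: 2 − 0 = 2; medium effort: 14 − 6 = 8; high effort: 20 − 12 = 8. Unhealthy prefers medium effort.
At least one type deviates; the separating profile fails.

No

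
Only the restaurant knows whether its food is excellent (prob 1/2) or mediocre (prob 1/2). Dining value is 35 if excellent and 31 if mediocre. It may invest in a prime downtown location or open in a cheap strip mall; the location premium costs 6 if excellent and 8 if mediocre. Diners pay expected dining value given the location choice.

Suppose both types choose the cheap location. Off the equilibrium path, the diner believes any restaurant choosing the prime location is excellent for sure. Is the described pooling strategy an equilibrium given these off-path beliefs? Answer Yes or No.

Yes

On path, the diner holds the prior and pays 1/2·35 + 1/2·31 = 33. Off path (the prime location), believing excellent, it pays 35.
excellent: the cheap location nets 33; the prime location nets 35 − 6 = 29. excellent stays.
mediocre: the cheap location nets 33; the prime location nets 35 − 8 = 27. mediocre stays.
No type deviates, so pooling is sustained.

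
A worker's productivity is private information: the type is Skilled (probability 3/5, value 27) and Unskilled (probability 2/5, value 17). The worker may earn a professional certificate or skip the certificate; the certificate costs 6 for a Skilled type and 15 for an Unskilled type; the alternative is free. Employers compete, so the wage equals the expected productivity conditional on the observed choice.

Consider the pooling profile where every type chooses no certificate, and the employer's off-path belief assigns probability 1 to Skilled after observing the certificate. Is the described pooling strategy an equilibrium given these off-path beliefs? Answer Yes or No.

Yes

On path, the employer holds the prior and pays 3/5·27 + 2/5·17 = 23. Off path (the certificate), believing Skilled, it pays 27.
Skilled: no certificate nets 23; the certificate nets 27 − 6 = 21. Skilled stays.
Unskilled: no certificate nets 23; the certificate nets 27 − 15 = 12. Unskilled stays.
No type deviates, so pooling is sustained.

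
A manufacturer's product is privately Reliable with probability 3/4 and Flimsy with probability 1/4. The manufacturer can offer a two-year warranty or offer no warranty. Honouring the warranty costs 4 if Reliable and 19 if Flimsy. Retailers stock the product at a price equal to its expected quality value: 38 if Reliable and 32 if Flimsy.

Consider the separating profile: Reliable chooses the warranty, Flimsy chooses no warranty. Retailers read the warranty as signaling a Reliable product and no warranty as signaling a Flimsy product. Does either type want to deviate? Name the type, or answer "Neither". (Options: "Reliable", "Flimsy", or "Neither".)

The warranty pays 38; no warranty pays 32.
Reliable: assigned the warranty, nets 38 − 4 = 34; deviating to no warranty nets 32.
Flimsy: assigned no warranty, nets 32; deviating to the warranty nets 38 − 19 = 19.
Both types strictly prefer their assigned action; no profitable deviation.

Neither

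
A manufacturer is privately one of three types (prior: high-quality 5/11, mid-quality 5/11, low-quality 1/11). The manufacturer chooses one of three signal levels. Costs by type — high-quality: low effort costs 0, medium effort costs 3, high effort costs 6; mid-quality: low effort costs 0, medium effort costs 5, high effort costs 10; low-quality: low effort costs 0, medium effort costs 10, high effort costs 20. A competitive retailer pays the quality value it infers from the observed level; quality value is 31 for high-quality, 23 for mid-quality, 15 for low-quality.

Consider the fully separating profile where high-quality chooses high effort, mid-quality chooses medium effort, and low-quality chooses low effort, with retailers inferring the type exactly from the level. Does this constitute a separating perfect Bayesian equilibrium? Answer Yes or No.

No

Separating prices: high effort → 31, medium effort → 23, low effort → 15.
high-quality (assigned high effort): low effort: 15 − 0 = 15; medium effort: 23 − 3 = 20; high effort: 31 − 6 = 25. high-quality stays.
mid-quality (assigned medium effort): low effort: 15 − 0 = 15; medium effort: 23 − 5 = 18; high effort: 31 − 10 = 21. mid-quality prefers high effort.
low-quality (assigned low effort): low effort: 15 − 0 = 15; medium effort: 23 − 10 = 13; high effort: 31 − 20 = 11. low-quality stays.
At least one type deviates; the separating profile fails.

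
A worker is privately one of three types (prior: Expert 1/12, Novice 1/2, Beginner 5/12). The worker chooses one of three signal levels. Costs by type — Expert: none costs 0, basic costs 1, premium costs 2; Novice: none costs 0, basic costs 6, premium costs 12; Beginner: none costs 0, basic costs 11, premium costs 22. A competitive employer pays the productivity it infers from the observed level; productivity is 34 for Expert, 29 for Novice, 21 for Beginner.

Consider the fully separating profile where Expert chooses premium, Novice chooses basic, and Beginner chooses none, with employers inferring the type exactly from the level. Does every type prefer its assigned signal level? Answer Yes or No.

Yes

Separating wages: premium → 34, basic → 29, none → 21.
Expert (assigned premium): none: 21 − 0 = 21; basic: 29 − 1 = 28; premium: 34 − 2 = 32. Expert stays.
Novice (assigned basic): none: 21 − 0 = 21; basic: 29 − 6 = 23; premium: 34 − 12 = 22. Novice stays.
Beginner (assigned none): none: 21 − 0 = 21; basic: 29 − 11 = 18; premium: 34 − 22 = 12. Beginner stays.
Every type prefers its assigned level; separation holds.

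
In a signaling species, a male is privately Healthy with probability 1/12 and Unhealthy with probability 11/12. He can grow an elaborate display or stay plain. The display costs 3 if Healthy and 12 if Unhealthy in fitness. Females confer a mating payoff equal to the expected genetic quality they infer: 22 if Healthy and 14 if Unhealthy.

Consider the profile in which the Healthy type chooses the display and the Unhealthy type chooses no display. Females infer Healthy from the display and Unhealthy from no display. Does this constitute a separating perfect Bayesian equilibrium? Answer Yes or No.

Yes

Under these beliefs, the display earns mating payoff 22 and no display earns mating payoff 14.
Healthy: the display nets 22 − 3 = 19; no display nets 14. Healthy prefers the display.
Unhealthy: the display nets 22 − 12 = 10; no display nets 14. Unhealthy prefers no display.
Neither type deviates, so the separating profile is an equilibrium.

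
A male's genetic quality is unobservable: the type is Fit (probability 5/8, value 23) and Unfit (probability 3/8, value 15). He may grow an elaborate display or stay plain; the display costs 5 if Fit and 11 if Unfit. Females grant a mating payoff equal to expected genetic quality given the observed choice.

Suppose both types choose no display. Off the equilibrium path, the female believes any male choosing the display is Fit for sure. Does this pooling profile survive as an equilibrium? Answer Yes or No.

Yes

On path, the female holds the prior and pays 5/8·23 + 3/8·15 = 20. Off path (the display), believing Fit, it pays 23.
Fit: no display nets 20; the display nets 23 − 5 = 18. Fit stays.
Unfit: no display nets 20; the display nets 23 − 11 = 12. Unfit stays.
No type deviates, so pooling is sustained.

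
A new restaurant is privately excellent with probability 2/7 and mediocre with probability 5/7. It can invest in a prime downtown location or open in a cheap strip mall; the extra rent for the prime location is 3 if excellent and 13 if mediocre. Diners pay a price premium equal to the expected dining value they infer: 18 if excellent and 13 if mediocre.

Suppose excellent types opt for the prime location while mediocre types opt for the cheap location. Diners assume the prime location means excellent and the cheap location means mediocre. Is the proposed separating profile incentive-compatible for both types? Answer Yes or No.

Under these beliefs, the prime location earns price premium 18 and the cheap location earns price premium 13.
excellent: the prime location nets 18 − 3 = 15; the cheap location nets 13. excellent prefers the prime location.
mediocre: the prime location nets 18 − 13 = 5; the cheap location nets 13. mediocre prefers the cheap location.
Neither type deviates, so the separating profile is an equilibrium.

Yes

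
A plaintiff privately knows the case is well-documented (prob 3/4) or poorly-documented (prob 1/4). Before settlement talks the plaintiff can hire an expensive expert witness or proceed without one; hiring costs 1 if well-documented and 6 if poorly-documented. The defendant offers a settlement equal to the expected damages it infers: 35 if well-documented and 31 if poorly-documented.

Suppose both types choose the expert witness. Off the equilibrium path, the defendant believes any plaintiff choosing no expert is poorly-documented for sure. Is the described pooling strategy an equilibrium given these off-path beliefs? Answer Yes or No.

No

On path, the defendant holds the prior and pays 3/4·35 + 1/4·31 = 34. Off path (no expert), believing poorly-documented, it pays 31.
well-documented: the expert witness nets 34 − 1 = 33; no expert nets 31. well-documented stays.
poorly-documented: the expert witness nets 34 − 6 = 28; no expert nets 31. poorly-documented would deviate.
A type deviates, so pooling fails.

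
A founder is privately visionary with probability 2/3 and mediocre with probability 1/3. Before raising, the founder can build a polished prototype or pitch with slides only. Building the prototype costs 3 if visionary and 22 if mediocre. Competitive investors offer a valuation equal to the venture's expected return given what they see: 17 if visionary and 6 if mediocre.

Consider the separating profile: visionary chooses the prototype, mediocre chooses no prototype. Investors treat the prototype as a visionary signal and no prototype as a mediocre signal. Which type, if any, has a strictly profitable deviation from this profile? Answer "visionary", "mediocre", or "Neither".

The prototype pays 17; no prototype pays 6.
visionary: assigned the prototype, nets 17 − 3 = 14; deviating to no prototype nets 6.
mediocre: assigned no prototype, nets 6; deviating to the prototype nets 17 − 22 = -5.
Both types strictly prefer their assigned action; no profitable deviation.

Neither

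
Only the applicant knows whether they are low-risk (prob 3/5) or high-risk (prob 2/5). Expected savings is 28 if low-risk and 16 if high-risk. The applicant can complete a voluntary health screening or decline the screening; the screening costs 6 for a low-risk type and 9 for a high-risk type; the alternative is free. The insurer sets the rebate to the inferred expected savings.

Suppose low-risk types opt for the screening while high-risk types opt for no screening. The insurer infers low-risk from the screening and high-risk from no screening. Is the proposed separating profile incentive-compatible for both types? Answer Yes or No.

No

Under these beliefs, the screening earns rebate 28 and no screening earns rebate 16.
low-risk: the screening nets 28 − 6 = 22; no screening nets 16. low-risk prefers the screening.
high-risk: the screening nets 28 − 9 = 19; no screening nets 16. high-risk would deviate to the screening.
high-risk has a profitable deviation, so the profile is not an equilibrium.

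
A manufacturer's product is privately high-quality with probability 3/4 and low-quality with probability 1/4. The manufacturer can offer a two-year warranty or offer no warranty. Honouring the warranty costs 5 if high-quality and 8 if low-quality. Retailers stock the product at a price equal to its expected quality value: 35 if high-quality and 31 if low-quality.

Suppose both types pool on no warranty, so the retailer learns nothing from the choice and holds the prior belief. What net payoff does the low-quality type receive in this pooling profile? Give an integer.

34

Pooled price = 3/4·35 + 1/4·31 = 34.
low-quality pays no cost for no warranty, so net payoff = 34.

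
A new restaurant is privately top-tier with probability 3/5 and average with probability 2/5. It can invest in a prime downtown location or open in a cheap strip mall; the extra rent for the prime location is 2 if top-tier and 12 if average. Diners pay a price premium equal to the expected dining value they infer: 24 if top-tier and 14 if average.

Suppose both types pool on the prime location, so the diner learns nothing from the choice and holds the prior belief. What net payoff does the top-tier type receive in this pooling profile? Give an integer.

Pooled price premium = 3/5·24 + 2/5·14 = 20.
top-tier pays cost 2 for the prime location, so net payoff = 20 − 2 = 18.

18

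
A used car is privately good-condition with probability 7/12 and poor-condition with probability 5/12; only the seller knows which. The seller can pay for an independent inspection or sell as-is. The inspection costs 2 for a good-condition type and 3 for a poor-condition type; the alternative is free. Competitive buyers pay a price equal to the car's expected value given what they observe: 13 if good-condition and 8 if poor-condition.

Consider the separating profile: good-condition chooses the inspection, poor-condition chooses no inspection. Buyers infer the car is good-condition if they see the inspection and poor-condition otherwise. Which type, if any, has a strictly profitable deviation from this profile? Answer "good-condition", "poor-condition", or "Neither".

The inspection pays 13; no inspection pays 8.
good-condition: assigned the inspection, nets 13 − 2 = 11; deviating to no inspection nets 8.
poor-condition: assigned no inspection, nets 8; deviating to the inspection nets 13 − 3 = 10.
The poor-condition type gains 2 by deviating.

poor-condition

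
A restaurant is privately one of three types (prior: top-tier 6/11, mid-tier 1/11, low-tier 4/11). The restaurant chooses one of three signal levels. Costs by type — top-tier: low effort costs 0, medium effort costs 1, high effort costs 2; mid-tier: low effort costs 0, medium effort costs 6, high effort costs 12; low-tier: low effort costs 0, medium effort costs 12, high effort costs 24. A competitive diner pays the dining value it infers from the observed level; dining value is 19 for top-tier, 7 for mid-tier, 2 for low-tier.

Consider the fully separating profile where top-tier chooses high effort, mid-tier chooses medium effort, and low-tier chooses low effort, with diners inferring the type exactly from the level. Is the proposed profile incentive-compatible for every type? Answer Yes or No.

No

Separating price premiums: high effort → 19, medium effort → 7, low effort → 2.
top-tier (assigned high effort): low effort: 2 − 0 = 2; medium effort: 7 − 1 = 6; high effort: 19 − 2 = 17. top-tier stays.
mid-tier (assigned medium effort): low effort: 2 − 0 = 2; medium effort: 7 − 6 = 1; high effort: 19 − 12 = 7. mid-tier prefers high effort.
low-tier (assigned low effort): low effort: 2 − 0 = 2; medium effort: 7 − 12 = -5; high effort: 19 − 24 = -5. low-tier stays.
At least one type deviates; the separating profile fails.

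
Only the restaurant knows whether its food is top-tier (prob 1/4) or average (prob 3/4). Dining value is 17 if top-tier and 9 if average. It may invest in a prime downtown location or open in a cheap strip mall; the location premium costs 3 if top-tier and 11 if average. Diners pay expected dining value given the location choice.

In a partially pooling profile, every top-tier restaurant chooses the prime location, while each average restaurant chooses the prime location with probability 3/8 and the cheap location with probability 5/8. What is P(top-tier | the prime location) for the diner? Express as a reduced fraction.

P(the prime location) = (1/4)·1 + (3/4)·(3/8) = 17/32.
By Bayes' rule, P(top-tier | the prime location) = (1/4) / (17/32) = 8/17.

8/17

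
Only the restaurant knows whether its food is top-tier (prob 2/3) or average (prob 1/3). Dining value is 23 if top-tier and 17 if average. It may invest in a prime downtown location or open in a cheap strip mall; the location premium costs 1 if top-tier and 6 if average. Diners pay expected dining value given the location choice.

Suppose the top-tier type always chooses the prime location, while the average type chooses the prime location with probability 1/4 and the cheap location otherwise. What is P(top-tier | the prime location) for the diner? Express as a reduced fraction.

P(the prime location) = (2/3)·1 + (1/3)·(1/4) = 3/4.
By Bayes' rule, P(top-tier | the prime location) = (2/3) / (3/4) = 8/9.

8/9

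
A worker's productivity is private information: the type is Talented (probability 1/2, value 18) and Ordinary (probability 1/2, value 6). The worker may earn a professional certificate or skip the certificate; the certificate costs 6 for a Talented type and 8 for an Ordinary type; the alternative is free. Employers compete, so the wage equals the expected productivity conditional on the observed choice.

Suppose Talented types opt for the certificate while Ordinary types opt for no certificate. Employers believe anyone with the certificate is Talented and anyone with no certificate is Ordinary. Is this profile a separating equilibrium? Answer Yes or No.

Under these beliefs, the certificate earns wage 18 and no certificate earns wage 6.
Talented: the certificate nets 18 − 6 = 12; no certificate nets 6. Talented prefers the certificate.
Ordinary: the certificate nets 18 − 8 = 10; no certificate nets 6. Ordinary would deviate to the certificate.
Ordinary has a profitable deviation, so the profile is not an equilibrium.

No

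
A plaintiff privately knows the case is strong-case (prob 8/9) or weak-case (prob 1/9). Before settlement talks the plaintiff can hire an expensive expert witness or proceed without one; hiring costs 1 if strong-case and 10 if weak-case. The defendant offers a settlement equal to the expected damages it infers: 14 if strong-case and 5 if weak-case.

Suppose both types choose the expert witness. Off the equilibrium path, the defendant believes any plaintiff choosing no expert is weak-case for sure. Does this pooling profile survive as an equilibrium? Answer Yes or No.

No

On path, the defendant holds the prior and pays 8/9·14 + 1/9·5 = 13. Off path (no expert), believing weak-case, it pays 5.
strong-case: the expert witness nets 13 − 1 = 12; no expert nets 5. strong-case stays.
weak-case: the expert witness nets 13 − 10 = 3; no expert nets 5. weak-case would deviate.
A type deviates, so pooling fails.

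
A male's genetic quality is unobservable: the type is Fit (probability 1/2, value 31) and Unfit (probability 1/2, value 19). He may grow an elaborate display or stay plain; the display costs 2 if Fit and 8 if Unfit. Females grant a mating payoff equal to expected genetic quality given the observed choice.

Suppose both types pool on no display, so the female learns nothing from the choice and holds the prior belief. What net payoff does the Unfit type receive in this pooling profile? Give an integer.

Pooled mating payoff = 1/2·31 + 1/2·19 = 25.
Unfit pays no cost for no display, so net payoff = 25.

25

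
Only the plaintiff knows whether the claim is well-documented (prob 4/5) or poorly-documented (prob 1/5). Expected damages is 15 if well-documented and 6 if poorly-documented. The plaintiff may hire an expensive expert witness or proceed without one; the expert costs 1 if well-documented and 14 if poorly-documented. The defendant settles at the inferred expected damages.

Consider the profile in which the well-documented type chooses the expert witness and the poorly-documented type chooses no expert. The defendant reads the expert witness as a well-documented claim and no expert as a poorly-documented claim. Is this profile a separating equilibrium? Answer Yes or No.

Yes

Under these beliefs, the expert witness earns settlement 15 and no expert earns settlement 6.
well-documented: the expert witness nets 15 − 1 = 14; no expert nets 6. well-documented prefers the expert witness.
poorly-documented: the expert witness nets 15 − 14 = 1; no expert nets 6. poorly-documented prefers no expert.
Neither type deviates, so the separating profile is an equilibrium.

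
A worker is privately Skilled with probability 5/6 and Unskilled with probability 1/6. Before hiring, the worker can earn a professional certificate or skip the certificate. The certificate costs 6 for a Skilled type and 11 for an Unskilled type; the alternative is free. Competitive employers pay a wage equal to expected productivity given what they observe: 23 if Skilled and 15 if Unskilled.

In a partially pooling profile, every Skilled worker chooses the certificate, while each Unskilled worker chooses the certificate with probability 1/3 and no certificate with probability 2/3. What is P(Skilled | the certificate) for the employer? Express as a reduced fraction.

15/16

P(the certificate) = (5/6)·1 + (1/6)·(1/3) = 8/9.
By Bayes' rule, P(Skilled | the certificate) = (5/6) / (8/9) = 15/16.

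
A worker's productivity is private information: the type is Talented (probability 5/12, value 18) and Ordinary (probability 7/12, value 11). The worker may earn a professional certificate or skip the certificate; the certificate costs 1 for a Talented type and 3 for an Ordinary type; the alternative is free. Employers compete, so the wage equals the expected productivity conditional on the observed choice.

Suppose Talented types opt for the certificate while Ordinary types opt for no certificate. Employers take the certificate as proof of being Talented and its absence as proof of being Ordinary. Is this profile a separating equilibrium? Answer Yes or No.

No

Under these beliefs, the certificate earns wage 18 and no certificate earns wage 11.
Talented: the certificate nets 18 − 1 = 17; no certificate nets 11. Talented prefers the certificate.
Ordinary: the certificate nets 18 − 3 = 15; no certificate nets 11. Ordinary would deviate to the certificate.
Ordinary has a profitable deviation, so the profile is not an equilibrium.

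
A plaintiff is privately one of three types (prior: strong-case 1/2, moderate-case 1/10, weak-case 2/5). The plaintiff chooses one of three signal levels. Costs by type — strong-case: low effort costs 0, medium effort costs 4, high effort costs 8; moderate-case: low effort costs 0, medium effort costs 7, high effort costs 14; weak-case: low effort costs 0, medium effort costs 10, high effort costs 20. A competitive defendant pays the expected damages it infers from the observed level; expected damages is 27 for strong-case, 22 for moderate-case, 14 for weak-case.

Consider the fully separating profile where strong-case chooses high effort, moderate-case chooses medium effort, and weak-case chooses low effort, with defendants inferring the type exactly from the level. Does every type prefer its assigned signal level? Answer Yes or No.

Yes

Separating settlements: high effort → 27, medium effort → 22, low effort → 14.
strong-case (assigned high effort): low effort: 14 − 0 = 14; medium effort: 22 − 4 = 18; high effort: 27 − 8 = 19. strong-case stays.
moderate-case (assigned medium effort): low effort: 14 − 0 = 14; medium effort: 22 − 7 = 15; high effort: 27 − 14 = 13. moderate-case stays.
weak-case (assigned low effort): low effort: 14 − 0 = 14; medium effort: 22 − 10 = 12; high effort: 27 − 20 = 7. weak-case stays.
Every type prefers its assigned level; separation holds.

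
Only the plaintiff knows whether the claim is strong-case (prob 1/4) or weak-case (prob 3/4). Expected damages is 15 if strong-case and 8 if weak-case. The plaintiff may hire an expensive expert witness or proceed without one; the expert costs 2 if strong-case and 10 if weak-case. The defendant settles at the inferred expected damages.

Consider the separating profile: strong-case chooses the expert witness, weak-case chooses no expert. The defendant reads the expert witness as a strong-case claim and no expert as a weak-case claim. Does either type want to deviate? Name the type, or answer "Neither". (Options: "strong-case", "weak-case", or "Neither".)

Neither

The expert witness pays 15; no expert pays 8.
strong-case: assigned the expert witness, nets 15 − 2 = 13; deviating to no expert nets 8.
weak-case: assigned no expert, nets 8; deviating to the expert witness nets 15 − 10 = 5.
Both types strictly prefer their assigned action; no profitable deviation.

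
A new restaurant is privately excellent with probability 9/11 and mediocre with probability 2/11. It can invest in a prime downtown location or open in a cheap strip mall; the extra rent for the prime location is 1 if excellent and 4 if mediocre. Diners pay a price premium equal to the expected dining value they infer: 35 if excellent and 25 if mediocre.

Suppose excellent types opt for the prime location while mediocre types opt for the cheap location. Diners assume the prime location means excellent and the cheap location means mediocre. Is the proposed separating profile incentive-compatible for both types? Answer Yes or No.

No

Under these beliefs, the prime location earns price premium 35 and the cheap location earns price premium 25.
excellent: the prime location nets 35 − 1 = 34; the cheap location nets 25. excellent prefers the prime location.
mediocre: the prime location nets 35 − 4 = 31; the cheap location nets 25. mediocre would deviate to the prime location.
mediocre has a profitable deviation, so the profile is not an equilibrium.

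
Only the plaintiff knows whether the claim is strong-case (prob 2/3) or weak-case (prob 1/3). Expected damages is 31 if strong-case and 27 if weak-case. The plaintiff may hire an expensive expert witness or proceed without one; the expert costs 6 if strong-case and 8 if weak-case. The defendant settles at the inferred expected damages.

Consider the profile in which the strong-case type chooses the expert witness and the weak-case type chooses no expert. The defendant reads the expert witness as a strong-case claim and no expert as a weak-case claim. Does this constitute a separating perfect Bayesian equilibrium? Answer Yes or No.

No

Under these beliefs, the expert witness earns settlement 31 and no expert earns settlement 27.
strong-case: the expert witness nets 31 − 6 = 25; no expert nets 27. strong-case would deviate to no expert.
weak-case: the expert witness nets 31 − 8 = 23; no expert nets 27. weak-case prefers no expert.
strong-case has a profitable deviation, so the profile is not an equilibrium.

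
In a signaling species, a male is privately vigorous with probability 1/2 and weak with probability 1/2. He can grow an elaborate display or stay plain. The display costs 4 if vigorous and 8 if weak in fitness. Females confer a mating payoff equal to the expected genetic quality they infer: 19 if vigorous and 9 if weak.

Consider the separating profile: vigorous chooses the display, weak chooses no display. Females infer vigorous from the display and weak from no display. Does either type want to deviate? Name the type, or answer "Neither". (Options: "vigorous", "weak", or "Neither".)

The display pays 19; no display pays 9.
vigorous: assigned the display, nets 19 − 4 = 15; deviating to no display nets 9.
weak: assigned no display, nets 9; deviating to the display nets 19 − 8 = 11.
The weak type gains 2 by deviating.

weak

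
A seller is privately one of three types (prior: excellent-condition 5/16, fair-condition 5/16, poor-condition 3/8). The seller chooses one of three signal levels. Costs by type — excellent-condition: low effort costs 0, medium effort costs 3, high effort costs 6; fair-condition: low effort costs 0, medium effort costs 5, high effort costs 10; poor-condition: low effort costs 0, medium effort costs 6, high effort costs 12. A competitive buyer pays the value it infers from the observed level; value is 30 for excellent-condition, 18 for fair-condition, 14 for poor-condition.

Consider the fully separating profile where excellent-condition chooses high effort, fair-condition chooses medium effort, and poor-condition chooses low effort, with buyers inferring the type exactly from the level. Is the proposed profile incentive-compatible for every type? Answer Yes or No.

Separating prices: high effort → 30, medium effort → 18, low effort → 14.
excellent-condition (assigned high effort): low effort: 14 − 0 = 14; medium effort: 18 − 3 = 15; high effort: 30 − 6 = 24. excellent-condition stays.
fair-condition (assigned medium effort): low effort: 14 − 0 = 14; medium effort: 18 − 5 = 13; high effort: 30 − 10 = 20. fair-condition prefers high effort.
poor-condition (assigned low effort): low effort: 14 − 0 = 14; medium effort: 18 − 6 = 12; high effort: 30 − 12 = 18. poor-condition prefers high effort.
At least one type deviates; the separating profile fails.

No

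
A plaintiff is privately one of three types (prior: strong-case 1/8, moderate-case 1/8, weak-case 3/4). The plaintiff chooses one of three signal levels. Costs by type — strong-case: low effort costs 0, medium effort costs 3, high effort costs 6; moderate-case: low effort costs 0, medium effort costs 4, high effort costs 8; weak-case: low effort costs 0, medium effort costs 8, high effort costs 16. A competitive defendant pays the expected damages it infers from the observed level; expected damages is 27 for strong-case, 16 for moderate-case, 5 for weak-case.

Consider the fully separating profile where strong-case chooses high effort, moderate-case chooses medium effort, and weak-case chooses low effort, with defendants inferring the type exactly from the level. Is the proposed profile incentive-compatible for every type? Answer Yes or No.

Separating settlements: high effort → 27, medium effort → 16, low effort → 5.
strong-case (assigned high effort): low effort: 5 − 0 = 5; medium effort: 16 − 3 = 13; high effort: 27 − 6 = 21. strong-case stays.
moderate-case (assigned medium effort): low effort: 5 − 0 = 5; medium effort: 16 − 4 = 12; high effort: 27 − 8 = 19. moderate-case prefers high effort.
weak-case (assigned low effort): low effort: 5 − 0 = 5; medium effort: 16 − 8 = 8; high effort: 27 − 16 = 11. weak-case prefers high effort.
At least one type deviates; the separating profile fails.

No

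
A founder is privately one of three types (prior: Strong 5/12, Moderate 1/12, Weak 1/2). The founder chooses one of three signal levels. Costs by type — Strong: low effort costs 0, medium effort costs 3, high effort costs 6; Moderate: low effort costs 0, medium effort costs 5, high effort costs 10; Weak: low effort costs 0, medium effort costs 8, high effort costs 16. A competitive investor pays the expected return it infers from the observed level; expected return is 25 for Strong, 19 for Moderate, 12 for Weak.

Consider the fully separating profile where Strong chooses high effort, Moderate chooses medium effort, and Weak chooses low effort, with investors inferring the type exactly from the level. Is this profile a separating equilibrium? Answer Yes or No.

No

Separating valuations: high effort → 25, medium effort → 19, low effort → 12.
Strong (assigned high effort): low effort: 12 − 0 = 12; medium effort: 19 − 3 = 16; high effort: 25 − 6 = 19. Strong stays.
Moderate (assigned medium effort): low effort: 12 − 0 = 12; medium effort: 19 − 5 = 14; high effort: 25 − 10 = 15. Moderate prefers high effort.
Weak (assigned low effort): low effort: 12 − 0 = 12; medium effort: 19 − 8 = 11; high effort: 25 − 16 = 9. Weak stays.
At least one type deviates; the separating profile fails.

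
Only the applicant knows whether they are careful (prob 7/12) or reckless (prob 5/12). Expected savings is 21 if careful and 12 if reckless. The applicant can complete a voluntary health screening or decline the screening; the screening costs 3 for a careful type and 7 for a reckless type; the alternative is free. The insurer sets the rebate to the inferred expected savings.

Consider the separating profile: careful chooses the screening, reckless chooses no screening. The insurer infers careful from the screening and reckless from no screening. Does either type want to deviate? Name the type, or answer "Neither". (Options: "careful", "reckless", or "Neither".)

reckless

The screening pays 21; no screening pays 12.
careful: assigned the screening, nets 21 − 3 = 18; deviating to no screening nets 12.
reckless: assigned no screening, nets 12; deviating to the screening nets 21 − 7 = 14.
The reckless type gains 2 by deviating.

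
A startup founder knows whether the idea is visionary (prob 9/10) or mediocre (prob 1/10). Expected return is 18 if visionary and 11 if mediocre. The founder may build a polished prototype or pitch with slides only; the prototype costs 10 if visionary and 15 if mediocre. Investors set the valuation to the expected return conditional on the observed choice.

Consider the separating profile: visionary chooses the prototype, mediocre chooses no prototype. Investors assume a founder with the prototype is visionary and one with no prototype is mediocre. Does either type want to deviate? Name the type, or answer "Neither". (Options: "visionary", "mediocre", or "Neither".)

visionary

The prototype pays 18; no prototype pays 11.
visionary: assigned the prototype, nets 18 − 10 = 8; deviating to no prototype nets 11.
mediocre: assigned no prototype, nets 11; deviating to the prototype nets 18 − 15 = 3.
The visionary type gains 3 by deviating.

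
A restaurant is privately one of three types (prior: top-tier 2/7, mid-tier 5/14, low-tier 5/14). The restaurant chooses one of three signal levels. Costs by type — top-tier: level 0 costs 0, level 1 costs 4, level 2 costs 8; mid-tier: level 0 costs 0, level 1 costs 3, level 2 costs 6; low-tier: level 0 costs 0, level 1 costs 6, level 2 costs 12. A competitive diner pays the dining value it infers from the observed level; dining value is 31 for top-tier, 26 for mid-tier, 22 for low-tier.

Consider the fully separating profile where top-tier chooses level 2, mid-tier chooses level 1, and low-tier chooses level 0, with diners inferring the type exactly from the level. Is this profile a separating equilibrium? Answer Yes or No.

No

Separating price premiums: level 2 → 31, level 1 → 26, level 0 → 22.
top-tier (assigned level 2): level 0: 22 − 0 = 22; level 1: 26 − 4 = 22; level 2: 31 − 8 = 23. top-tier stays.
mid-tier (assigned level 1): level 0: 22 − 0 = 22; level 1: 26 − 3 = 23; level 2: 31 − 6 = 25. mid-tier prefers level 2.
low-tier (assigned level 0): level 0: 22 − 0 = 22; level 1: 26 − 6 = 20; level 2: 31 − 12 = 19. low-tier stays.
At least one type deviates; the separating profile fails.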